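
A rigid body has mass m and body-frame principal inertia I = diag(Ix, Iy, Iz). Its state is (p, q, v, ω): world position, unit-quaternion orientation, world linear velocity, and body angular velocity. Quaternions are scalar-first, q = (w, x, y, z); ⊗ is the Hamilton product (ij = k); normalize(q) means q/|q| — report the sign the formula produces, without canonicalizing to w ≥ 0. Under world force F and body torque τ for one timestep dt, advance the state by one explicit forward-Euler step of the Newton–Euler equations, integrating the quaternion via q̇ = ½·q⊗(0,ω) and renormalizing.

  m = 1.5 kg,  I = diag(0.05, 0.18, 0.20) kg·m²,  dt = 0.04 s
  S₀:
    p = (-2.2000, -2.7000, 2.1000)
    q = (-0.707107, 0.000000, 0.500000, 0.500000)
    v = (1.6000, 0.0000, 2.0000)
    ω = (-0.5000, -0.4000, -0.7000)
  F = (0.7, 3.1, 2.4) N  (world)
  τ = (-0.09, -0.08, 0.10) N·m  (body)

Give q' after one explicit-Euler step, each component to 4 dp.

2q̇ = q⊗(0,ω) = (0.5500000, 0.2035535, 0.0328428, 0.7449749)
q + ½dt·q⊗(0,ω), renormalized = (-0.6960, 0.0041, 0.5006, 0.5148)

q' = (-0.6960, 0.0041, 0.5006, 0.5148)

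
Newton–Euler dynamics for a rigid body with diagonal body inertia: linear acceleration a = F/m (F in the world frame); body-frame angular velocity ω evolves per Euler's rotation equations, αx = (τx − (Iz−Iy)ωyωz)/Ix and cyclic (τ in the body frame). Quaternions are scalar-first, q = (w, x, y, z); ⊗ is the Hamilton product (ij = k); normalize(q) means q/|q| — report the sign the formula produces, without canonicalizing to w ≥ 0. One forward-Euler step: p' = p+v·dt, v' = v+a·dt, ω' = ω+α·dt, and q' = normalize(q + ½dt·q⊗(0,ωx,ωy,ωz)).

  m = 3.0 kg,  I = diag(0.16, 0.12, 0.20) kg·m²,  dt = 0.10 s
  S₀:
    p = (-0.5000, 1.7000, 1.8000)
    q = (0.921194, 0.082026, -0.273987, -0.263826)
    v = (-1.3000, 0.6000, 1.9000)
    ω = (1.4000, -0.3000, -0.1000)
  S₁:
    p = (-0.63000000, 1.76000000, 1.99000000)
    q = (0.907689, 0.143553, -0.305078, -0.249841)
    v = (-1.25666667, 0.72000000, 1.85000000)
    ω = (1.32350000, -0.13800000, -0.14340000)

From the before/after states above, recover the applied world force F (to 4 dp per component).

F = (1.3000, 3.6000, -1.5000)

Δv = v₁−v₀ = (0.04333333, 0.12000000, -0.05000000)
F = m·Δv/dt = (1.3000, 3.6000, -1.5000)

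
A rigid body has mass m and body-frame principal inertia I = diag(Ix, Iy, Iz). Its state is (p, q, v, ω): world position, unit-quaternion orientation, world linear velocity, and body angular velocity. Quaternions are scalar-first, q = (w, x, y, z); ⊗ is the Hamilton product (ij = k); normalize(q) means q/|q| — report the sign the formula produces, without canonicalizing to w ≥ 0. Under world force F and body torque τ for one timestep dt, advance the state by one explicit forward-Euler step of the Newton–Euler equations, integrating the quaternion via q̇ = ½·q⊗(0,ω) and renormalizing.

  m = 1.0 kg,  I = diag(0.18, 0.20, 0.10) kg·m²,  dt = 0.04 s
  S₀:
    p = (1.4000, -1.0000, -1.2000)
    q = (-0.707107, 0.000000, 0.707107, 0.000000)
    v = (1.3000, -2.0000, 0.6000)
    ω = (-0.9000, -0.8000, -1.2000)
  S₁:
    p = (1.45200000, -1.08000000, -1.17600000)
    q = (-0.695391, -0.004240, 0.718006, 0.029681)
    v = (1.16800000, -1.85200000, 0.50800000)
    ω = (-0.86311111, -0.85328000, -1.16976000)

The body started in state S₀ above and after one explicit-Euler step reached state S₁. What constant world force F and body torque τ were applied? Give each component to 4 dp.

F = (-3.3000, 3.7000, -2.3000)
τ = (0.0700, -0.1800, 0.0900)

ω₁ − ω₀ = (0.03688889, -0.05328000, 0.03024000)
τ = I·(Δω/dt) + ω₀×(Iω₀) = (0.0700, -0.1800, 0.0900)
Δv = v₁−v₀ = (-0.13200000, 0.14800000, -0.09200000)
F = m·Δv/dt = (-3.3000, 3.7000, -2.3000)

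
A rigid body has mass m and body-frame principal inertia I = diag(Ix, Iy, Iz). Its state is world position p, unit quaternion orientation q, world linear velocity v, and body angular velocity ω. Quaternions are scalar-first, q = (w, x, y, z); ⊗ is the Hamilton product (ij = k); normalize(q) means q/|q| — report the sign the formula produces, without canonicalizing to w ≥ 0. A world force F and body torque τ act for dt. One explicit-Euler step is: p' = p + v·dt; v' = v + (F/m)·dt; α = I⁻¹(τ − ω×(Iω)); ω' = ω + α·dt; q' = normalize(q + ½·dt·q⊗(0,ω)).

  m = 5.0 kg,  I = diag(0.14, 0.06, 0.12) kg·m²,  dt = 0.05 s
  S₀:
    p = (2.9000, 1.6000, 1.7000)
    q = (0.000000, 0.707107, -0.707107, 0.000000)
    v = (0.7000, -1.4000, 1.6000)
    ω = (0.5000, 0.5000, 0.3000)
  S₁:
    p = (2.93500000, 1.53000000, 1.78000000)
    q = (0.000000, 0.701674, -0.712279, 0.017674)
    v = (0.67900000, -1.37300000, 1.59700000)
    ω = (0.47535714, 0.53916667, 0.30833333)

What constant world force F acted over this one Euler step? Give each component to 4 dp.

Δv = v₁−v₀ = (-0.02100000, 0.02700000, -0.00300000)
applied force F = (-2.1000, 2.7000, -0.3000)

F = (-2.1000, 2.7000, -0.3000)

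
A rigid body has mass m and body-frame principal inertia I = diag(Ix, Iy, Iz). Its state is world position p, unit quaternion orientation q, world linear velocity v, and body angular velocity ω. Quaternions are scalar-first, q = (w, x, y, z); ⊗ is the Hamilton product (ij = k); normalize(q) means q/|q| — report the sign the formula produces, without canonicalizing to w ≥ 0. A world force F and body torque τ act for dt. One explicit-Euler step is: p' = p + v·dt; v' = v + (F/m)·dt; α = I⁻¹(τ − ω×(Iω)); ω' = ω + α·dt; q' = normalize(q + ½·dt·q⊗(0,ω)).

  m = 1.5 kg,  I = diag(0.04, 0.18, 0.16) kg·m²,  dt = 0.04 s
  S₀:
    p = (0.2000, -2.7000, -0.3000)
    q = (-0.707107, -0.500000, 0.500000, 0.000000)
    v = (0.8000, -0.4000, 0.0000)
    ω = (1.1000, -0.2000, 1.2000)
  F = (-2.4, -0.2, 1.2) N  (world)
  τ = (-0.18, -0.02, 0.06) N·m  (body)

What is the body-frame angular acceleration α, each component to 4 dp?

precession coupling ω×(Iω) = (0.0048, -0.1584, -0.0308)
angular accel α = (-4.6200, 0.7689, 0.5675)

α = (-4.6200, 0.7689, 0.5675)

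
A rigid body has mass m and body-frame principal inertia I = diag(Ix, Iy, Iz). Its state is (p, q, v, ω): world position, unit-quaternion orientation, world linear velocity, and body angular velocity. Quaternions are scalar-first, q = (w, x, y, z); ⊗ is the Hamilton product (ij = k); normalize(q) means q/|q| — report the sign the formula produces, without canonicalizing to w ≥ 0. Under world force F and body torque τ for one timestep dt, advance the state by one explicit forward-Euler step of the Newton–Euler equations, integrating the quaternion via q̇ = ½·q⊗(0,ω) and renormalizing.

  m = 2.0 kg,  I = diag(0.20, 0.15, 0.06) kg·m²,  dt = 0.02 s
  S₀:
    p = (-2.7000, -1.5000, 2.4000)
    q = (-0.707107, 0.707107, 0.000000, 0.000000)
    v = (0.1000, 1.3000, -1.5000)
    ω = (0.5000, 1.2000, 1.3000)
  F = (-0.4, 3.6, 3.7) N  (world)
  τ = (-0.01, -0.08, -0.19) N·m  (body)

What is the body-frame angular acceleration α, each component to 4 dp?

gyro term ω×Iω = (-0.1404, 0.0910, -0.0300)
α = I⁻¹(τ − ω×Iω) = (0.6520, -1.1400, -2.6667)

α = (0.6520, -1.1400, -2.6667)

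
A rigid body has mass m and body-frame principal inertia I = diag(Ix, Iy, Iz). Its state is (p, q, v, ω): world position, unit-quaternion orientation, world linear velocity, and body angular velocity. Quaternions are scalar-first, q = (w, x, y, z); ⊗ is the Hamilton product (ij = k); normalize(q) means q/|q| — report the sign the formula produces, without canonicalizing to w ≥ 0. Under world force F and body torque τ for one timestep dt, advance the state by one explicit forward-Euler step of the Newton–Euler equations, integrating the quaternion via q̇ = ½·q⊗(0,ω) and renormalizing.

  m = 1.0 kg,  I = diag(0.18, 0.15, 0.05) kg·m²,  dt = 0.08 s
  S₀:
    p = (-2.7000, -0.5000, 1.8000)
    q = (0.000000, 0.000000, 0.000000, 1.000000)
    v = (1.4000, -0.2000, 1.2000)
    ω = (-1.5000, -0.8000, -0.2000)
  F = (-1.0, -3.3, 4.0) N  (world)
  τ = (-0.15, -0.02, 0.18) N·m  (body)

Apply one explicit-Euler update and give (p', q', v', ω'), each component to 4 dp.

p' = (-2.5880, -0.5160, 1.8960)
q' = (0.0080, 0.0319, -0.0599, 0.9977)
v' = (1.3200, -0.4640, 1.5200)
ω' = (-1.5596, -0.8315, 0.1456)

a = F/m = (-1.0000, -3.3000, 4.0000)
p' = p + v·dt = (-2.5880, -0.5160, 1.8960)
new velocity v' = (1.3200, -0.4640, 1.5200)
(τ − ω×Iω)/I = (-0.7444, -0.3933, 4.3200)
ω + α·dt = (-1.5596, -0.8315, 0.1456)
2q̇ = q⊗(0,ω) = (0.2000000, 0.8000000, -1.5000000, 0.0000000)
updated quaternion q' = (0.0080, 0.0319, -0.0599, 0.9977)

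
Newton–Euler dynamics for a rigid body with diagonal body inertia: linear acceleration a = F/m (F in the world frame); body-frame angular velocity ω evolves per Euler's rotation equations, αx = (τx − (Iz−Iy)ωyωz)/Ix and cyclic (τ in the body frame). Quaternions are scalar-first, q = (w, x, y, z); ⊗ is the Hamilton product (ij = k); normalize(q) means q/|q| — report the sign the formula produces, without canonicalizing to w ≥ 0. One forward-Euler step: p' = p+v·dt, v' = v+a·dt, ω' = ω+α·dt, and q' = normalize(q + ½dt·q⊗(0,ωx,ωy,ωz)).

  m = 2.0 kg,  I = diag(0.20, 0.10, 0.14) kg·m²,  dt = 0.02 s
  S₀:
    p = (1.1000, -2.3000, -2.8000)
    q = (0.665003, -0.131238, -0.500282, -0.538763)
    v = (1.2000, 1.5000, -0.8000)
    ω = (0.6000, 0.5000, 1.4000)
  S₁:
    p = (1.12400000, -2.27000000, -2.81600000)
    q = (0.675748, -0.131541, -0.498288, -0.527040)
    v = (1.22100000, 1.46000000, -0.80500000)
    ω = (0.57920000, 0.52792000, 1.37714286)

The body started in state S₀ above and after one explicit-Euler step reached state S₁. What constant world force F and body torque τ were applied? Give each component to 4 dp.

F = (2.1000, -4.0000, -0.5000)
τ = (-0.1800, 0.1900, -0.1900)

v₁ − v₀ = (0.02100000, -0.04000000, -0.00500000)
m·(v₁−v₀)/dt = (2.1000, -4.0000, -0.5000)
ω₁ − ω₀ = (-0.02080000, 0.02792000, -0.02285714)
applied torque τ = (-0.1800, 0.1900, -0.1900)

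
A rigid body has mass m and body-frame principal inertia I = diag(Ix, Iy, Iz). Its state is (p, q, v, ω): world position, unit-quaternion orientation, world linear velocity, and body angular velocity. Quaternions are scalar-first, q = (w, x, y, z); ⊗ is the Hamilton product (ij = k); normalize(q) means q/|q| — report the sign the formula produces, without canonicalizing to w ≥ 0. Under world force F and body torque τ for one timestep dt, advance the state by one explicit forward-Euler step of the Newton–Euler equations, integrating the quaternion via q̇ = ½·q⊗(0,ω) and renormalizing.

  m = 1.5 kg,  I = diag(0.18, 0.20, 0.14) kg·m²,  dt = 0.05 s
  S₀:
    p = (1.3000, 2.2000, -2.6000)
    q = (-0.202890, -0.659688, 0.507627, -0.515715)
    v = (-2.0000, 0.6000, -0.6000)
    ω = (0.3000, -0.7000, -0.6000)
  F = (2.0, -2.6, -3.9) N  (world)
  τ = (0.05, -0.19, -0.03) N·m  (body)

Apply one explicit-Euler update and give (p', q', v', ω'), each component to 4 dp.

p' = (1.2000, 2.2300, -2.6300)
q' = (-0.1967, -0.6777, 0.4973, -0.5048)
v' = (-1.9333, 0.5133, -0.7300)
ω' = (0.3209, -0.7457, -0.6092)

gyro term ω×Iω = (-0.0252, -0.0072, -0.0042)
α = I⁻¹(τ − ω×Iω) = (0.4178, -0.9140, -0.1843)
new body rate ω' = (0.3209, -0.7457, -0.6092)
2q̇ = q⊗(0,ω) = (0.2438163, -0.7264437, -0.4085043, 0.4312275)
q' = normalize(q + ½dt·q⊗(0,ω)) = (-0.1967, -0.6777, 0.4973, -0.5048)
p + v·dt = (1.2000, 2.2300, -2.6300)
new velocity v' = (-1.9333, 0.5133, -0.7300)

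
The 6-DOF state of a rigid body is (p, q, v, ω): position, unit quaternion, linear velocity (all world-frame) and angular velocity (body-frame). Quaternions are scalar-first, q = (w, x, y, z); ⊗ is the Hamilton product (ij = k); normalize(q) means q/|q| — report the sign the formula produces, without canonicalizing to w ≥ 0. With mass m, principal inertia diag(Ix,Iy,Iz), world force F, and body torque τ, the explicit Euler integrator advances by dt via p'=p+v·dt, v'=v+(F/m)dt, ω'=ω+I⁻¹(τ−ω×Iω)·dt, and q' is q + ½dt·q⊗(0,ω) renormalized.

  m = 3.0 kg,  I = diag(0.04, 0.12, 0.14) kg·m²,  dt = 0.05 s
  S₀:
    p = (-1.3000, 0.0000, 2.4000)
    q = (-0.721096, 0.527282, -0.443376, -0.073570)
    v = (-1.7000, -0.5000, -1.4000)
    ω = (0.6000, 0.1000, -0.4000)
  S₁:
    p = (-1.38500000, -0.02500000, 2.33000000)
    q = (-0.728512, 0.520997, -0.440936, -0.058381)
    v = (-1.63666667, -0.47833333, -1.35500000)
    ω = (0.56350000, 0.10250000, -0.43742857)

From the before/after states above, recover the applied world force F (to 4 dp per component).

F = (3.8000, 1.3000, 2.7000)

Δv = v₁−v₀ = (0.06333333, 0.02166667, 0.04500000)
F = m·Δv/dt = (3.8000, 1.3000, 2.7000)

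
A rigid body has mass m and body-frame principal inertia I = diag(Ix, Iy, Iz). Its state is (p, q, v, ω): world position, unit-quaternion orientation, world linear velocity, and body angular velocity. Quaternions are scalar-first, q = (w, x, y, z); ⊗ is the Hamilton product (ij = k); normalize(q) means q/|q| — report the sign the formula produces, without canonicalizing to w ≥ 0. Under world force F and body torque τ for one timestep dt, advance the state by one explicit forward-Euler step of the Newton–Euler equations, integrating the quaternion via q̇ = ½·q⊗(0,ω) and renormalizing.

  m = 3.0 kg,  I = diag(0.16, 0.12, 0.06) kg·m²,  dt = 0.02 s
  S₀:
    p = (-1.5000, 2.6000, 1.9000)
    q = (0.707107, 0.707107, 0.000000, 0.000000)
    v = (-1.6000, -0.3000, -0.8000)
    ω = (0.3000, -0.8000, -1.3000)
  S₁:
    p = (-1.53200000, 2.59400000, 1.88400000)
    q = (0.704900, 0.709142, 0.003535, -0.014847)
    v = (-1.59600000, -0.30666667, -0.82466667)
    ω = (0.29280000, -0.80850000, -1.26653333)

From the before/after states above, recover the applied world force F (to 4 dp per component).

F = (0.6000, -1.0000, -3.7000)

v₁ − v₀ = (0.00400000, -0.00666667, -0.02466667)
applied force F = (0.6000, -1.0000, -3.7000)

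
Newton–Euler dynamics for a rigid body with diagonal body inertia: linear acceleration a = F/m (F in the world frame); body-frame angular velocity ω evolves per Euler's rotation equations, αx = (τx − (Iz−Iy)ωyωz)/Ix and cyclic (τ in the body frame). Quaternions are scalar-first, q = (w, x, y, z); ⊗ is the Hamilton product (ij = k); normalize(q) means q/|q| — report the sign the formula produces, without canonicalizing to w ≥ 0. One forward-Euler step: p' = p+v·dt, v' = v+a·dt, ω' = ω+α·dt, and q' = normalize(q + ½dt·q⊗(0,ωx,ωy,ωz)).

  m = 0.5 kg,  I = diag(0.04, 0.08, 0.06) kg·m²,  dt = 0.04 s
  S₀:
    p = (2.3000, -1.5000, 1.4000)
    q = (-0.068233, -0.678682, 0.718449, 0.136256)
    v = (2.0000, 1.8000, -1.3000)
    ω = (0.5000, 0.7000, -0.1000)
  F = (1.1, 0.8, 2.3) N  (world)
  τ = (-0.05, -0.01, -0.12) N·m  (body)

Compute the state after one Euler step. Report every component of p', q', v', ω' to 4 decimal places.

p' = (2.3800, -1.4280, 1.3480)
q' = (-0.0712, -0.6826, 0.7174, 0.1197)
v' = (2.0880, 1.8640, -1.1160)
ω' = (0.4486, 0.6945, -0.1893)

p + v·dt = (2.3800, -1.4280, 1.3480)
v' = v + a·dt = (2.0880, 1.8640, -1.1160)
(τ − ω×Iω)/I = (-1.2850, -0.1375, -2.2333)
ω + α·dt = (0.4486, 0.6945, -0.1893)
2q̇ = q⊗(0,ω) = (-0.1499477, -0.2013406, -0.0475033, -0.8274786)
updated quaternion q' = (-0.0712, -0.6826, 0.7174, 0.1197)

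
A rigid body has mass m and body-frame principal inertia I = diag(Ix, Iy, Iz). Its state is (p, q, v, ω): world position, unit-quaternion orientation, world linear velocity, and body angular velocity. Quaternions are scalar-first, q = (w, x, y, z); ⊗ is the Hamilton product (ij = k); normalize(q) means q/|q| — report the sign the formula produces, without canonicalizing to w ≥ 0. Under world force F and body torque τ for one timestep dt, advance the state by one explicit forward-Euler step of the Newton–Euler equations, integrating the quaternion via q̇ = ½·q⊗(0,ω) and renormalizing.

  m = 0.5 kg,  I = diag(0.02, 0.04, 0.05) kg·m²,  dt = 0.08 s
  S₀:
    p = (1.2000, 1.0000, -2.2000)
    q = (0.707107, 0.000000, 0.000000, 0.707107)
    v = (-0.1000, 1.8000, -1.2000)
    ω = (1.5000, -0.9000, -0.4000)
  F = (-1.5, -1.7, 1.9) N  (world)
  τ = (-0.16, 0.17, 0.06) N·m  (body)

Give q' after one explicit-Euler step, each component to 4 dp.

q' = (0.7166, 0.0677, 0.0169, 0.6940)

2q̇ = q⊗(0,ω) = (0.2828428, 1.6970568, 0.4242642, -0.2828428)
q + ½dt·q⊗(0,ω), renormalized = (0.7166, 0.0677, 0.0169, 0.6940)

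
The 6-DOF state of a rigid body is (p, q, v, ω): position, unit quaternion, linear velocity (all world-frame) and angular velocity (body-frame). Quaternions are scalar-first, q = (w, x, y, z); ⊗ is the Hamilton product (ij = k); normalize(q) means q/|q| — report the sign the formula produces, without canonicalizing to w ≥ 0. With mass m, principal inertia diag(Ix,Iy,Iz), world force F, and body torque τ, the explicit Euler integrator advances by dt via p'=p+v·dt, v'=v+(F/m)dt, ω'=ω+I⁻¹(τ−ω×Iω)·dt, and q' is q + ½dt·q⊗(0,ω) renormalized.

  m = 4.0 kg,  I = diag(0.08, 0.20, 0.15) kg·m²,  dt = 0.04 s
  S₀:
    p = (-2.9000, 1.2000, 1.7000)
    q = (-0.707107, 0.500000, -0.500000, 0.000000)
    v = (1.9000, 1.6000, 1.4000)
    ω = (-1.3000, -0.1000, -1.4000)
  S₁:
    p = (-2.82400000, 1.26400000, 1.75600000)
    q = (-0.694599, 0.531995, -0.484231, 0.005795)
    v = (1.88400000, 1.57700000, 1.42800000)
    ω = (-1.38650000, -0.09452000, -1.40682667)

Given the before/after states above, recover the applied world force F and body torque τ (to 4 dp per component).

F = (-1.6000, -2.3000, 2.8000)
τ = (-0.1800, -0.1000, -0.0100)

Δv = v₁−v₀ = (-0.01600000, -0.02300000, 0.02800000)
applied force F = (-1.6000, -2.3000, 2.8000)
rate change Δω = (-0.08650000, 0.00548000, -0.00682667)
precession coupling = (-0.0070, -0.1274, 0.0156)
I·α + gyro = (-0.1800, -0.1000, -0.0100)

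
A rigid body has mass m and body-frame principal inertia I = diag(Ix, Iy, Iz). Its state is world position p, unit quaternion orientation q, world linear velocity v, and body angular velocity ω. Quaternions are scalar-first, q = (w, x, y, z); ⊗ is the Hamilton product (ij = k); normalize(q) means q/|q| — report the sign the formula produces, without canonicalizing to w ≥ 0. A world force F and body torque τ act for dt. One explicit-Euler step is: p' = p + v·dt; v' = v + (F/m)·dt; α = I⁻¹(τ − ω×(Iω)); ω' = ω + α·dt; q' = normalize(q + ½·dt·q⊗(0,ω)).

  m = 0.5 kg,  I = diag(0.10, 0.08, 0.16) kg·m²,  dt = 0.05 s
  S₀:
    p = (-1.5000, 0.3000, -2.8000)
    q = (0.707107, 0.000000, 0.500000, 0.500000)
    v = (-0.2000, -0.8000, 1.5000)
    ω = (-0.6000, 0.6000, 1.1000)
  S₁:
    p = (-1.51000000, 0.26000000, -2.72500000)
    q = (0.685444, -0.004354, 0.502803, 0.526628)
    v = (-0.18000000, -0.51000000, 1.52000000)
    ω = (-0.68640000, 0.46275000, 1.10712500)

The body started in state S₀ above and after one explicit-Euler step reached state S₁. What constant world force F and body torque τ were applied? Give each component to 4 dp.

ω₁ − ω₀ = (-0.08640000, -0.13725000, 0.00712500)
I·α + gyro = (-0.1200, -0.1800, 0.0300)
velocity change Δv = (0.02000000, 0.29000000, 0.02000000)
m·(v₁−v₀)/dt = (0.2000, 2.9000, 0.2000)

F = (0.2000, 2.9000, 0.2000)
τ = (-0.1200, -0.1800, 0.0300)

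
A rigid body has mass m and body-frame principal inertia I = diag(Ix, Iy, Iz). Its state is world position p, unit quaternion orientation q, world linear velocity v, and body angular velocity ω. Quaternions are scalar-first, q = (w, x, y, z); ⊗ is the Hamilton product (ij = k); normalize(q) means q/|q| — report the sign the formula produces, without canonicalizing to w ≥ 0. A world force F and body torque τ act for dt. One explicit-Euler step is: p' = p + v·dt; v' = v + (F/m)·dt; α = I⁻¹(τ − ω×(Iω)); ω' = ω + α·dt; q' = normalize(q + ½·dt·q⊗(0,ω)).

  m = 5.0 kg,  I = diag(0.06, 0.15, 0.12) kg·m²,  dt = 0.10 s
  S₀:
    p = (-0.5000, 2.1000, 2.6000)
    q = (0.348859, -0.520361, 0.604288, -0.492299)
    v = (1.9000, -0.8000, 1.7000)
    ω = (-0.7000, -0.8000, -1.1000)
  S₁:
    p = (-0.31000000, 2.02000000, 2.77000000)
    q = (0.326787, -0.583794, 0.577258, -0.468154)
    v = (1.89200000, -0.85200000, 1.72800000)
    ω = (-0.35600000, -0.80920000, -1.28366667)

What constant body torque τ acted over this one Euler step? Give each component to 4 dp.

rate change Δω = (0.34400000, -0.00920000, -0.18366667)
I·α + gyro = (0.1800, -0.0600, -0.1700)

τ = (0.1800, -0.0600, -0.1700)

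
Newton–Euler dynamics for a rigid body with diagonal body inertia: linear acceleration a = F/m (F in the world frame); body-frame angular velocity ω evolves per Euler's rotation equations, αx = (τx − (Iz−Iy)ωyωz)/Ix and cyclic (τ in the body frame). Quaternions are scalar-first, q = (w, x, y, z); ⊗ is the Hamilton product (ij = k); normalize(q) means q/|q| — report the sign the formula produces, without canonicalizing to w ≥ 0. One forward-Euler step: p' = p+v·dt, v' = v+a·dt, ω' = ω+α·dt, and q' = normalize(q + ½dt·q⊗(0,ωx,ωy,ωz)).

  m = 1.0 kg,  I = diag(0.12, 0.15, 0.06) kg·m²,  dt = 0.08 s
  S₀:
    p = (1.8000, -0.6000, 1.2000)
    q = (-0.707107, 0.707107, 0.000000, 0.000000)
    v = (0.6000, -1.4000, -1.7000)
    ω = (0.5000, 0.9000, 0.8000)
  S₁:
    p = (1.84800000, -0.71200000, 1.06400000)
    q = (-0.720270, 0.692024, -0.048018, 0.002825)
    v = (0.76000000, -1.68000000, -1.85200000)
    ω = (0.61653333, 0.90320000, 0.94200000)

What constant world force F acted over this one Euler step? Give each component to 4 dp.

velocity change Δv = (0.16000000, -0.28000000, -0.15200000)
F = m·Δv/dt = (2.0000, -3.5000, -1.9000)

F = (2.0000, -3.5000, -1.9000)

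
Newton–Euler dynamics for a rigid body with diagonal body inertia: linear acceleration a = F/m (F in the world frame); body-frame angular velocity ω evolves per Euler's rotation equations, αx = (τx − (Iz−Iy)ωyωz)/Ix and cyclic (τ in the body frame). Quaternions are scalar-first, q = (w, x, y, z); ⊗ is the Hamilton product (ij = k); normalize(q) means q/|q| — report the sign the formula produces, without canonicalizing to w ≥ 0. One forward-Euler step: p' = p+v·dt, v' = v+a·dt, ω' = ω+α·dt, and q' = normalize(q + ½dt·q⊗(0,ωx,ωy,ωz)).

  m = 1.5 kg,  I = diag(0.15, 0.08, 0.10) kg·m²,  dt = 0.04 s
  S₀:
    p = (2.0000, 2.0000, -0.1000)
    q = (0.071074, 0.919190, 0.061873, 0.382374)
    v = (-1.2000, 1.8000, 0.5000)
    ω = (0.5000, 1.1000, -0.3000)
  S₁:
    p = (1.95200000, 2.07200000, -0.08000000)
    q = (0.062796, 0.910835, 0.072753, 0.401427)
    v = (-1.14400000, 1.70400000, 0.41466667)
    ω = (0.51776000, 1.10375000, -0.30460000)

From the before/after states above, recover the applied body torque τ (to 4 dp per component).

τ = (0.0600, 0.0000, -0.0500)

rate change Δω = (0.01776000, 0.00375000, -0.00460000)
τ = I·(Δω/dt) + ω₀×(Iω₀) = (0.0600, 0.0000, -0.0500)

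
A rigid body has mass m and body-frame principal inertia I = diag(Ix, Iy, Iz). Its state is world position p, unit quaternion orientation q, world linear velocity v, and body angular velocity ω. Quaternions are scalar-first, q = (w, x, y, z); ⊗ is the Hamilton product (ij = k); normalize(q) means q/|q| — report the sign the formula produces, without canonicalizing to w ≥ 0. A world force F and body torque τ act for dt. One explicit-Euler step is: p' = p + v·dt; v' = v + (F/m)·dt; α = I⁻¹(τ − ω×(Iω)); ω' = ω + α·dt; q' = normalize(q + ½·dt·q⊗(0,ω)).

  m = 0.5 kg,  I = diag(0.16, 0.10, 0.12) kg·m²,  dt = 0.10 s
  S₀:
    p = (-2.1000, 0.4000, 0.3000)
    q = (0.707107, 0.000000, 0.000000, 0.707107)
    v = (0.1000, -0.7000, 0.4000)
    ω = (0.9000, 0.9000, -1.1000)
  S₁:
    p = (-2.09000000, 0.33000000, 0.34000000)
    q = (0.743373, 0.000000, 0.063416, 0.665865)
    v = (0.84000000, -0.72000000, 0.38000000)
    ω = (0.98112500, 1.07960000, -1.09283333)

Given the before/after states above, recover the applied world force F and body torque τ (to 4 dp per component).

v₁ − v₀ = (0.74000000, -0.02000000, -0.02000000)
applied force F = (3.7000, -0.1000, -0.1000)
rate change Δω = (0.08112500, 0.17960000, 0.00716667)
gyro term ω₀×Iω₀ = (-0.0198, -0.0396, -0.0486)
τ = I·(Δω/dt) + ω₀×(Iω₀) = (0.1100, 0.1400, -0.0400)

F = (3.7000, -0.1000, -0.1000)
τ = (0.1100, 0.1400, -0.0400)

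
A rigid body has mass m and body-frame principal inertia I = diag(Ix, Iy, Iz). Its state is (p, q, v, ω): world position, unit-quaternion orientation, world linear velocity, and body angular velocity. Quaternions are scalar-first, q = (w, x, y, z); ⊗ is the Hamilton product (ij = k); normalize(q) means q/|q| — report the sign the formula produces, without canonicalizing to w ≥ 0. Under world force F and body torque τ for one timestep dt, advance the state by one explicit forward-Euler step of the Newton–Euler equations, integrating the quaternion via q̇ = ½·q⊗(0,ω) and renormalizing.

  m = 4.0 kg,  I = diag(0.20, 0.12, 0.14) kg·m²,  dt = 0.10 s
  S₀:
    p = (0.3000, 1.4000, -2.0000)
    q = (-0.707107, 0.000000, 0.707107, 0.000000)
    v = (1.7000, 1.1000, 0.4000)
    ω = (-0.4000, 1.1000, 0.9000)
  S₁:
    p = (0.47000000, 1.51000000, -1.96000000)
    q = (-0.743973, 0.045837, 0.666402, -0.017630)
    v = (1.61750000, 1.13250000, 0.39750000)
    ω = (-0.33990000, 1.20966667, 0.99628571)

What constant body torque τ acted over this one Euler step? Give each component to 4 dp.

Δω = ω₁−ω₀ = (0.06010000, 0.10966667, 0.09628571)
gyro term ω₀×Iω₀ = (0.0198, -0.0216, 0.0352)
applied torque τ = (0.1400, 0.1100, 0.1700)

τ = (0.1400, 0.1100, 0.1700)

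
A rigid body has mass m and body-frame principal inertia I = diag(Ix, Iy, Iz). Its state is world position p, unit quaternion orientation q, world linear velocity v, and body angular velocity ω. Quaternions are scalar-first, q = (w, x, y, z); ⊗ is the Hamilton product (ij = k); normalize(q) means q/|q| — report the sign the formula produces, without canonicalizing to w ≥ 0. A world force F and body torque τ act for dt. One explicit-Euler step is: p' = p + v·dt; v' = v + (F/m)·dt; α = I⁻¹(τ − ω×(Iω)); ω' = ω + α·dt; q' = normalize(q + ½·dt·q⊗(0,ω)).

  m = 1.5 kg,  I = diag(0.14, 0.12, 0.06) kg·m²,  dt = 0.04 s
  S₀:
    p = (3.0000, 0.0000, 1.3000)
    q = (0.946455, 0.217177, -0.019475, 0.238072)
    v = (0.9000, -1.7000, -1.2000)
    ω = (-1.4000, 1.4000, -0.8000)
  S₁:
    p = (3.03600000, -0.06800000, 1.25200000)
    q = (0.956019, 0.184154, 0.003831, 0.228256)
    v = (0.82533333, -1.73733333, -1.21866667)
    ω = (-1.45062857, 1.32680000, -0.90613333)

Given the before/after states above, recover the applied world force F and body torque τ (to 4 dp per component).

ω₁ − ω₀ = (-0.05062857, -0.07320000, -0.10613333)
I·α + gyro = (-0.1100, -0.1300, -0.1200)
velocity change Δv = (-0.07466667, -0.03733333, -0.01866667)
applied force F = (-2.8000, -1.4000, -0.7000)

F = (-2.8000, -1.4000, -0.7000)
τ = (-0.1100, -0.1300, -0.1200)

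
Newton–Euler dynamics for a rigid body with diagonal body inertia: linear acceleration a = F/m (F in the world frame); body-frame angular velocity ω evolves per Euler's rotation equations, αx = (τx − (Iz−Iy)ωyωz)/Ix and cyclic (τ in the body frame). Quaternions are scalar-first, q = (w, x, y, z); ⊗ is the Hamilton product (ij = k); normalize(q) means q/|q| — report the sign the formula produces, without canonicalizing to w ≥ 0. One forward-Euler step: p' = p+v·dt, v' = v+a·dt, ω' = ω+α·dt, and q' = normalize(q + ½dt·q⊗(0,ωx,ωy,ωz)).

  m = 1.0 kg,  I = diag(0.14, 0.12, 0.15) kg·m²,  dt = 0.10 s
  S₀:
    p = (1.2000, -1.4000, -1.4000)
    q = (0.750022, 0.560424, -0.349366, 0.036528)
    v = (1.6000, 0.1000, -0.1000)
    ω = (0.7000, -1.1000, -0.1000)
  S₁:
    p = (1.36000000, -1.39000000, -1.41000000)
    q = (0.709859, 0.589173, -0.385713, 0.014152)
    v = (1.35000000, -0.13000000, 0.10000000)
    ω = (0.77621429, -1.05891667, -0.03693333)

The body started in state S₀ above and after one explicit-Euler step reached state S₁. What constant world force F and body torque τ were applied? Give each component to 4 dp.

F = (-2.5000, -2.3000, 2.0000)
τ = (0.1100, 0.0500, 0.1100)

rate change Δω = (0.07621429, 0.04108333, 0.06306667)
precession coupling = (0.0033, 0.0007, 0.0154)
I·α + gyro = (0.1100, 0.0500, 0.1100)
velocity change Δv = (-0.25000000, -0.23000000, 0.20000000)
F = m·Δv/dt = (-2.5000, -2.3000, 2.0000)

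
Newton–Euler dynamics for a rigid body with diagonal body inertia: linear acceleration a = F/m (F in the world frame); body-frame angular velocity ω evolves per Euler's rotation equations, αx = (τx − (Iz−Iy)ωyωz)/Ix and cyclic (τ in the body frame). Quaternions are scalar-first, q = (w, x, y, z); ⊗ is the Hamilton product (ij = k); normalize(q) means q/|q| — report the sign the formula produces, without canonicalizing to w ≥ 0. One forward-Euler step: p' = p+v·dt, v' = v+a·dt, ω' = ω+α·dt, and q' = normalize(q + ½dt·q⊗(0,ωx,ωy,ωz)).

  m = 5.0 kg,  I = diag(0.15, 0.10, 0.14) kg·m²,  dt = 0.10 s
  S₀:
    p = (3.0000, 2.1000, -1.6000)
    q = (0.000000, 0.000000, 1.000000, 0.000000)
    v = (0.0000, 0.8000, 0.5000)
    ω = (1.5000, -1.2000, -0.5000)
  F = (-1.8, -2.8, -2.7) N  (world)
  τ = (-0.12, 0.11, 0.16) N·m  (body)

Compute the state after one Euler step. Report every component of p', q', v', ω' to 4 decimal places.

linear accel F/m = (-0.3600, -0.5600, -0.5400)
p' = p + v·dt = (3.0000, 2.1800, -1.5500)
v' = v + a·dt = (-0.0360, 0.7440, 0.4460)
precession coupling ω×(Iω) = (0.0240, -0.0075, 0.0900)
(τ − ω×Iω)/I = (-0.9600, 1.1750, 0.5000)
ω + α·dt = (1.4040, -1.0825, -0.4500)
2q̇ = q⊗(0,ω) = (1.2000000, -0.5000000, 0.0000000, -1.5000000)
q' = normalize(q + ½dt·q⊗(0,ω)) = (0.0597, -0.0249, 0.9951, -0.0746)

p' = (3.0000, 2.1800, -1.5500)
q' = (0.0597, -0.0249, 0.9951, -0.0746)
v' = (-0.0360, 0.7440, 0.4460)
ω' = (1.4040, -1.0825, -0.4500)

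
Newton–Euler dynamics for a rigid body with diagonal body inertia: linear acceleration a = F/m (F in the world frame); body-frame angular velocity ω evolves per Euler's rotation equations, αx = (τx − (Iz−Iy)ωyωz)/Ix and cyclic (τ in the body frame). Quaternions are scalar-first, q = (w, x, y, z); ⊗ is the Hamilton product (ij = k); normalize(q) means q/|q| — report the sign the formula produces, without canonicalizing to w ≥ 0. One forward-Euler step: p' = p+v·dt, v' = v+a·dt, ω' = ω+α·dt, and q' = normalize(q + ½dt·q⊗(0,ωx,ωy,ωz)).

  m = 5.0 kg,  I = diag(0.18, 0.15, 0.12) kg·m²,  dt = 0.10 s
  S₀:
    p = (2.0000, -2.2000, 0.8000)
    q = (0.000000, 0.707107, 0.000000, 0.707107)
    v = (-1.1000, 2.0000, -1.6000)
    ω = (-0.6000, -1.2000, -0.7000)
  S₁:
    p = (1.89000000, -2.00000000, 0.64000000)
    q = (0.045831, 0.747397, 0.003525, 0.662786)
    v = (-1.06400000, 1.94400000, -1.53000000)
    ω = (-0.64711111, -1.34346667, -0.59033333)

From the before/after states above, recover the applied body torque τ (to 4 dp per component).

τ = (-0.1100, -0.1900, 0.1100)

Δω = ω₁−ω₀ = (-0.04711111, -0.14346667, 0.10966667)
precession coupling = (-0.0252, 0.0252, -0.0216)
applied torque τ = (-0.1100, -0.1900, 0.1100)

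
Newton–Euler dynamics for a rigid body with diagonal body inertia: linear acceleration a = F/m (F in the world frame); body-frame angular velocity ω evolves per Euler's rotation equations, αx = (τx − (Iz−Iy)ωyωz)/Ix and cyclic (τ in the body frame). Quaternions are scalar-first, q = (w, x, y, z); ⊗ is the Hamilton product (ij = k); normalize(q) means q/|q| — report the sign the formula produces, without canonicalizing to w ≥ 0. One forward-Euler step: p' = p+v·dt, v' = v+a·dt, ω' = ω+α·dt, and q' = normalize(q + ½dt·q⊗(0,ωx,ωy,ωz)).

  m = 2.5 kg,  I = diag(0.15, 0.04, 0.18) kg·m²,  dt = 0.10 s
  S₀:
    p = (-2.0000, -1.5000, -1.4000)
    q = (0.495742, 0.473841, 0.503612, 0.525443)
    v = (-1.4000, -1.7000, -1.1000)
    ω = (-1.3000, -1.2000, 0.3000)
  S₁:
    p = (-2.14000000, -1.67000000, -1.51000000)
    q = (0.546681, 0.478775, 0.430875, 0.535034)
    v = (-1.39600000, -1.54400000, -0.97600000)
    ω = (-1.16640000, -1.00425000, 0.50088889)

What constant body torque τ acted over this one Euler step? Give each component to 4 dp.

τ = (0.1500, 0.0900, 0.1900)

Δω = ω₁−ω₀ = (0.13360000, 0.19575000, 0.20088889)
gyro term ω₀×Iω₀ = (-0.0504, 0.0117, -0.1716)
I·α + gyro = (0.1500, 0.0900, 0.1900)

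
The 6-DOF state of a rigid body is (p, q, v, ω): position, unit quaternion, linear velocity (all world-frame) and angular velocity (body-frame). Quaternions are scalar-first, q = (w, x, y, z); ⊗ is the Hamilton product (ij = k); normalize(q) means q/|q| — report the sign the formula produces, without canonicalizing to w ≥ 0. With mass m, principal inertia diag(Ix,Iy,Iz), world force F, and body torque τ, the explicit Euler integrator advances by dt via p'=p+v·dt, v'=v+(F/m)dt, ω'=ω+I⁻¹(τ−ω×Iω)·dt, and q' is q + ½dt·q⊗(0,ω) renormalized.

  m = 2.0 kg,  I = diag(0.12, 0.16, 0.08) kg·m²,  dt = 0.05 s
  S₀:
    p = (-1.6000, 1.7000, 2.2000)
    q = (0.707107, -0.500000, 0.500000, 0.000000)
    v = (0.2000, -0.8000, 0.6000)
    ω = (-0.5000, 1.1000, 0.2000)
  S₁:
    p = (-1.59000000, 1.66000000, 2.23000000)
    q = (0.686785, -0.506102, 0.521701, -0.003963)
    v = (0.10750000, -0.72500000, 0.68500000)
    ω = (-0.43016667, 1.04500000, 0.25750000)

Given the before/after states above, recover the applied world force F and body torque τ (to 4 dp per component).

F = (-3.7000, 3.0000, 3.4000)
τ = (0.1500, -0.1800, 0.0700)

Δω = ω₁−ω₀ = (0.06983333, -0.05500000, 0.05750000)
ω₀×(Iω₀) = (-0.0176, -0.0040, -0.0220)
I·α + gyro = (0.1500, -0.1800, 0.0700)
v₁ − v₀ = (-0.09250000, 0.07500000, 0.08500000)
applied force F = (-3.7000, 3.0000, 3.4000)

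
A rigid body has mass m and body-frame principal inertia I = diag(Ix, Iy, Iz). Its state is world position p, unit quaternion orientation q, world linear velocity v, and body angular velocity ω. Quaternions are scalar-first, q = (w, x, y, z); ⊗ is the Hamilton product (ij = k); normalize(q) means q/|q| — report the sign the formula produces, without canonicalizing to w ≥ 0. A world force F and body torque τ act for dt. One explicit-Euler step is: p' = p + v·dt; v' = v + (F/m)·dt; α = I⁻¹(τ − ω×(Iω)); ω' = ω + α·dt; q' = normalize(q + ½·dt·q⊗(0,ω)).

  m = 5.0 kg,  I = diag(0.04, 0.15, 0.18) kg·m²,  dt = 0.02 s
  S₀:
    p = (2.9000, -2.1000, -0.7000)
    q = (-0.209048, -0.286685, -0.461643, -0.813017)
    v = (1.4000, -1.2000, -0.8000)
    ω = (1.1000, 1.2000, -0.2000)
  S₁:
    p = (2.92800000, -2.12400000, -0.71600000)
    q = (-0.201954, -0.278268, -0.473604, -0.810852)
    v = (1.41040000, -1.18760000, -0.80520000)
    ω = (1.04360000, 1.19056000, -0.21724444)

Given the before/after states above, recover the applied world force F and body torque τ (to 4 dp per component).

v₁ − v₀ = (0.01040000, 0.01240000, -0.00520000)
applied force F = (2.6000, 3.1000, -1.3000)
rate change Δω = (-0.05640000, -0.00944000, -0.01724444)
gyro term ω₀×Iω₀ = (-0.0072, 0.0308, 0.1452)
applied torque τ = (-0.1200, -0.0400, -0.0100)

F = (2.6000, 3.1000, -1.3000)
τ = (-0.1200, -0.0400, -0.0100)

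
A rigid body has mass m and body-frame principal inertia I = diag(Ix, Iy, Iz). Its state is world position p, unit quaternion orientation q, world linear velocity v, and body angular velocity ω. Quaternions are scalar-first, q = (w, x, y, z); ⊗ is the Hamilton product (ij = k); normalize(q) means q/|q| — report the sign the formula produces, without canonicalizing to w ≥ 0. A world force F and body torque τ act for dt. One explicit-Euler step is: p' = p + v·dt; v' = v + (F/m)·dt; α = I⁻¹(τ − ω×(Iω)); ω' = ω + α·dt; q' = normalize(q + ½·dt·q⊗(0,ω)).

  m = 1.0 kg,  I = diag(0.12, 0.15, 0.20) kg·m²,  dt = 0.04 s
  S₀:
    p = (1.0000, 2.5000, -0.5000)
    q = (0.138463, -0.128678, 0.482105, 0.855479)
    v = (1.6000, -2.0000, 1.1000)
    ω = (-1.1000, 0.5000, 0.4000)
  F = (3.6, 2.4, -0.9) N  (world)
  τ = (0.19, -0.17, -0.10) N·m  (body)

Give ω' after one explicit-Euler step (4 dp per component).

angular accel α = (1.5000, -1.3680, -0.4175)
ω + α·dt = (-1.0400, 0.4453, 0.3833)

ω' = (-1.0400, 0.4453, 0.3833)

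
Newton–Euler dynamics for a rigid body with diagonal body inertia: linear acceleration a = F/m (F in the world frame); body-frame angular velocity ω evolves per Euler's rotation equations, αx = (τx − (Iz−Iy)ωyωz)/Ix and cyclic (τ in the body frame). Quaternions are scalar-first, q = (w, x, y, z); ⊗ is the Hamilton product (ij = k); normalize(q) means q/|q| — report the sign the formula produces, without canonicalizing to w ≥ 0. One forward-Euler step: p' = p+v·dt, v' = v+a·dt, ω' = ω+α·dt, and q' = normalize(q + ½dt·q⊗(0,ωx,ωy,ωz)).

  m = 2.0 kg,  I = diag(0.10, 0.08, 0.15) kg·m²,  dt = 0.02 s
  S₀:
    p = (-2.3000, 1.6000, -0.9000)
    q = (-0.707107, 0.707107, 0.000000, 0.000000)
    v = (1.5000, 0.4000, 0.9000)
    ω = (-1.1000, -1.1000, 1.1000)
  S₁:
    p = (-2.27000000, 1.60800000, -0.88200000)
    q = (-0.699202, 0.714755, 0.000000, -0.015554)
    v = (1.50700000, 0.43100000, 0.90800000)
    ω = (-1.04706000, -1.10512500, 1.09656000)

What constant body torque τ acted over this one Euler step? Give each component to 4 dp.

rate change Δω = (0.05294000, -0.00512500, -0.00344000)
gyro term ω₀×Iω₀ = (-0.0847, 0.0605, -0.0242)
I·α + gyro = (0.1800, 0.0400, -0.0500)

τ = (0.1800, 0.0400, -0.0500)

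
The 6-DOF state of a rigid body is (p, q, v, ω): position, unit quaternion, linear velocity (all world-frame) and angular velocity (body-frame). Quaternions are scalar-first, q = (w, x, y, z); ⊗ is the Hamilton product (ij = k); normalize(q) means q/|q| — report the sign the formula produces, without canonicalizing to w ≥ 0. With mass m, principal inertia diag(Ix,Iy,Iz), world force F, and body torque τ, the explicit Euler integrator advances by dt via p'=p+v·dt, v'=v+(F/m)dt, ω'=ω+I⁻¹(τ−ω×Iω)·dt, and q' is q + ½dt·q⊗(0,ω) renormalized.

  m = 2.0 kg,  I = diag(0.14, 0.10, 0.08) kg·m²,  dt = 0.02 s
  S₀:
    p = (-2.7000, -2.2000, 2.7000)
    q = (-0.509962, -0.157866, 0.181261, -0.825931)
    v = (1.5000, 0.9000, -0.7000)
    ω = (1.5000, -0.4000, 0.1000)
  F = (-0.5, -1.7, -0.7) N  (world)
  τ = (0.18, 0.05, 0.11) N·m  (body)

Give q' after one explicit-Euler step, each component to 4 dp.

q' = (-0.5060, -0.1686, 0.1710, -0.8284)

q⊗(0,ω) = (0.3918965, -1.0771893, -1.0191251, -0.2597413)
q + ½dt·q⊗(0,ω), renormalized = (-0.5060, -0.1686, 0.1710, -0.8284)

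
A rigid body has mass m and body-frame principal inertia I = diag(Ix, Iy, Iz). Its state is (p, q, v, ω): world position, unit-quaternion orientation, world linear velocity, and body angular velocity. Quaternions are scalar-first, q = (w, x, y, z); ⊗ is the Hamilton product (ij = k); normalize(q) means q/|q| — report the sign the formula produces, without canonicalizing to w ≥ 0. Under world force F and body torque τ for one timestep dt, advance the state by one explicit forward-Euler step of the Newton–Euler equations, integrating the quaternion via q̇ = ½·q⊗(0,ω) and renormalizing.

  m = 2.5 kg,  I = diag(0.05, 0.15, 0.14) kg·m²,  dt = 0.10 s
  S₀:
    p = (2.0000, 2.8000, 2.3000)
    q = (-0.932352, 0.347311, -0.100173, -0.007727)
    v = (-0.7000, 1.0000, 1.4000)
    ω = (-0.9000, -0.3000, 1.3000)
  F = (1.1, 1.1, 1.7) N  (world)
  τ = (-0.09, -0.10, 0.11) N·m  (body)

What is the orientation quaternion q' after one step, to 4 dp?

q⊗(0,ω) = (0.2925731, 0.7065738, -0.1648444, -1.4064066)
updated quaternion q' = (-0.9148, 0.3814, -0.1081, -0.0778)

q' = (-0.9148, 0.3814, -0.1081, -0.0778)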